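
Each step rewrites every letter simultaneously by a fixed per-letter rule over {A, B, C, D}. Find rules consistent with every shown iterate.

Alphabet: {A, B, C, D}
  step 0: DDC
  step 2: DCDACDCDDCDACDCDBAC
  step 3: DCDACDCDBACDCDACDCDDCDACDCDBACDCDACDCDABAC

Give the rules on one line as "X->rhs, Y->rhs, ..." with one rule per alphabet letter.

A->B, B->A, C->AC, D->DCD

  step 2 ⇒ step 3: DCDACDCDDCDACDCDBAC ⇒ DCD·AC·DCD·B·AC·DCD·AC·DCD·DCD·AC·DCD·B·AC·DCD·AC·DCD·A·B·AC
    A ↦ B
    B ↦ A
    C ↦ AC
    D ↦ DCD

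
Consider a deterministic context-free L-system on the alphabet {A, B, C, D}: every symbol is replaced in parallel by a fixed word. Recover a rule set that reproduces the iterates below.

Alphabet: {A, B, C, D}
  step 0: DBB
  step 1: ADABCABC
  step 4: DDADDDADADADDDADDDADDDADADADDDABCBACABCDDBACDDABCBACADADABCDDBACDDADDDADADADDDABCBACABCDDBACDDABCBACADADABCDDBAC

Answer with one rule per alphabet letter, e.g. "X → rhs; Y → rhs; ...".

  step 0 ⇒ step 1: DBB ⇒ AD·ABC·ABC
    B ↦ ABC
    D ↦ AD
    A ↦ DD  (constrained at step 1)
    C ↦ BAC  (constrained at step 1)

A->DD, B->ABC, C->BAC, D->AD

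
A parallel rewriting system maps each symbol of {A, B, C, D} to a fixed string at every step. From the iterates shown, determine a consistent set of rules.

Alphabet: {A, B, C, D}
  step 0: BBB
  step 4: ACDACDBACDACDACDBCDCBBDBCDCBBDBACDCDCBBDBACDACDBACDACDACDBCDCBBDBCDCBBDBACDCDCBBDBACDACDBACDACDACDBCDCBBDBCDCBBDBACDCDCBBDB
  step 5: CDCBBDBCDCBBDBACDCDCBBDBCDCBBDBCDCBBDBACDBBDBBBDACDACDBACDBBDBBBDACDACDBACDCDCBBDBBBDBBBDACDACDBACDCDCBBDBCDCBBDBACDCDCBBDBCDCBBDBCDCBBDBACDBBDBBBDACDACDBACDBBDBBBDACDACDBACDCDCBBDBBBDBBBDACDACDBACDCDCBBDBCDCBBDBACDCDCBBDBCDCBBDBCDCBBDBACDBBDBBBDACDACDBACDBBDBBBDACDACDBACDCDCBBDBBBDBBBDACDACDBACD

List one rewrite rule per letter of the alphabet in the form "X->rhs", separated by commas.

A->CDC, B->ACD, C->BBD, D->B

  step 4 ⇒ step 5: ACDACDBACDACDACDBCDCBBDBCDCBBDBACDCDCBBDBACDACDBACDACDACDBCDCBBDBCDCBBDBACDCDCBBDBACDACDBACDACDACDBCDCBBDBCDCBBDBACDCDCBBDB ⇒ CDC·BBD·B·CDC·BBD·B·ACD·CDC·BBD·B·CDC·BBD·B·CDC·BBD·B·ACD·BBD·B·BBD·ACD·ACD·B·ACD·BBD·B·BBD·ACD·ACD·B·ACD·CDC·BBD·B·BBD·B·BBD·ACD·ACD·B·ACD·CDC·BBD·B·CDC·BBD·B·ACD·CDC·BBD·B·CDC·BBD·B·CDC·BBD·B·ACD·BBD·B·BBD·ACD·ACD·B·ACD·BBD·B·BBD·ACD·ACD·B·ACD·CDC·BBD·B·BBD·B·BBD·ACD·ACD·B·ACD·CDC·BBD·B·CDC·BBD·B·ACD·CDC·BBD·B·CDC·BBD·B·CDC·BBD·B·ACD·BBD·B·BBD·ACD·ACD·B·ACD·BBD·B·BBD·ACD·ACD·B·ACD·CDC·BBD·B·BBD·B·BBD·ACD·ACD·B·ACD
    A ↦ CDC
    B ↦ ACD
    C ↦ BBD
    D ↦ B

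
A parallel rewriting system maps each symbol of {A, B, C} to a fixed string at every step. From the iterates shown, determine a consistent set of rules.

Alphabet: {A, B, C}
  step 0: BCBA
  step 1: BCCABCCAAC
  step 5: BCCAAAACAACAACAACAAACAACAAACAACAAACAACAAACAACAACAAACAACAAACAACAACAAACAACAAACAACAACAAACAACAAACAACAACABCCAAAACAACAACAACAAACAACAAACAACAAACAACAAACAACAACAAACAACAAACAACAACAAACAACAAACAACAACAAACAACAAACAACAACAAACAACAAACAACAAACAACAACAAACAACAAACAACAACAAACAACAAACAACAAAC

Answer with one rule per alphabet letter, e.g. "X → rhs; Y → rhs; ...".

  step 0 ⇒ step 1: BCBA ⇒ BCC·A·BCC·AAC
    A ↦ AAC
    B ↦ BCC
    C ↦ A

A->AAC, B->BCC, C->A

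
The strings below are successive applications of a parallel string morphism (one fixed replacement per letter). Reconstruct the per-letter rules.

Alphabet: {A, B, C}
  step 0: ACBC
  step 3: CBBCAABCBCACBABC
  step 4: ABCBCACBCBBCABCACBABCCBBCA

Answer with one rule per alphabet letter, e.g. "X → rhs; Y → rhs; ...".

  step 3 ⇒ step 4: CBBCAABCBCACBABC ⇒ A·BC·BC·A·CB·CB·BC·A·BC·A·CB·A·BC·CB·BC·A
    A ↦ CB
    B ↦ BC
    C ↦ A

A->CB, B->BC, C->A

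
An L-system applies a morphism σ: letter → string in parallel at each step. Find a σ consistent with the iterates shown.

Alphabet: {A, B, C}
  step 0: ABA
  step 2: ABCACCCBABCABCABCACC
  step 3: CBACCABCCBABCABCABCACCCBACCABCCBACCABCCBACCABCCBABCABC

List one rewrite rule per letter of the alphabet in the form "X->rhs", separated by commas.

A->CB, B->ACC, C->ABC

  step 2 ⇒ step 3: ABCACCCBABCABCABCACC ⇒ CB·ACC·ABC·CB·ABC·ABC·ABC·ACC·CB·ACC·ABC·CB·ACC·ABC·CB·ACC·ABC·CB·ABC·ABC
    A ↦ CB
    B ↦ ACC
    C ↦ ABC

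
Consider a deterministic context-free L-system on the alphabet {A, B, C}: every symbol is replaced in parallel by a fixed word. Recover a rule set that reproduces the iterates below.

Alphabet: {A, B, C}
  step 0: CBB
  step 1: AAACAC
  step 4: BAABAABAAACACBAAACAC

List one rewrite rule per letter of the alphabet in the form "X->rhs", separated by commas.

  step 0 ⇒ step 1: CBB ⇒ AA·AC·AC
    B ↦ AC
    C ↦ AA
    A ↦ B  (constrained at step 1)

A->B, B->AC, C->AA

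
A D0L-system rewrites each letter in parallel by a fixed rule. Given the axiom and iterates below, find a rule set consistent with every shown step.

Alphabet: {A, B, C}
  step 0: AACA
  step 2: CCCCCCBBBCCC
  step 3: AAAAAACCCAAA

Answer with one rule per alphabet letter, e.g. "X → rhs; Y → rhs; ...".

A->BBB, B->C, C->A

  step 2 ⇒ step 3: CCCCCCBBBCCC ⇒ A·A·A·A·A·A·C·C·C·A·A·A
    B ↦ C
    C ↦ A
    A ↦ BBB  (constrained at step 0)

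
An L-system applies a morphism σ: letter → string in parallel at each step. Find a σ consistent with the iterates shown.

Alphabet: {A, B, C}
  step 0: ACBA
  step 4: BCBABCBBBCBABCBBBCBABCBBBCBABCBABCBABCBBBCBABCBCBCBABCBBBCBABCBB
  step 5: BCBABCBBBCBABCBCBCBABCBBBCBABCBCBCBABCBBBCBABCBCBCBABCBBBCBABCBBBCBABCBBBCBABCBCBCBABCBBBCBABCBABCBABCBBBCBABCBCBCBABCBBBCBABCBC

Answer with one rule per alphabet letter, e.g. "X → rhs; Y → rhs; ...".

A->BB, B->BC, C->BA

  step 4 ⇒ step 5: BCBABCBBBCBABCBBBCBABCBBBCBABCBABCBABCBBBCBABCBCBCBABCBBBCBABCBB ⇒ BC·BA·BC·BB·BC·BA·BC·BC·BC·BA·BC·BB·BC·BA·BC·BC·BC·BA·BC·BB·BC·BA·BC·BC·BC·BA·BC·BB·BC·BA·BC·BB·BC·BA·BC·BB·BC·BA·BC·BC·BC·BA·BC·BB·BC·BA·BC·BA·BC·BA·BC·BB·BC·BA·BC·BC·BC·BA·BC·BB·BC·BA·BC·BC
    A ↦ BB
    B ↦ BC
    C ↦ BA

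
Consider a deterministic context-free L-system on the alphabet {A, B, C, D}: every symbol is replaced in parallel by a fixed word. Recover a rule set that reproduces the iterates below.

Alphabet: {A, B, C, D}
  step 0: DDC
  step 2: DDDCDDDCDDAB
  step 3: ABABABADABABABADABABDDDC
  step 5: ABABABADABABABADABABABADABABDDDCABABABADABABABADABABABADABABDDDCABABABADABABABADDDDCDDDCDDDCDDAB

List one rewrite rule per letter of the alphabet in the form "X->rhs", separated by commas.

A->DD, B->DC, C->AD, D->AB

  step 2 ⇒ step 3: DDDCDDDCDDAB ⇒ AB·AB·AB·AD·AB·AB·AB·AD·AB·AB·DD·DC
    A ↦ DD
    B ↦ DC
    C ↦ AD
    D ↦ AB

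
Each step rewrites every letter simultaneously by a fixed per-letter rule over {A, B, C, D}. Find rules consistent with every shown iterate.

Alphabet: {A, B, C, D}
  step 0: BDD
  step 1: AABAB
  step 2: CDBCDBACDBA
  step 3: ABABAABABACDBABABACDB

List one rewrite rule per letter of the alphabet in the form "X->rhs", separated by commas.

  step 2 ⇒ step 3: CDBCDBACDBA ⇒ AB·AB·A·AB·AB·A·CDB·AB·AB·A·CDB
    A ↦ CDB
    B ↦ A
    C ↦ AB
    D ↦ AB

A->CDB, B->A, C->AB, D->AB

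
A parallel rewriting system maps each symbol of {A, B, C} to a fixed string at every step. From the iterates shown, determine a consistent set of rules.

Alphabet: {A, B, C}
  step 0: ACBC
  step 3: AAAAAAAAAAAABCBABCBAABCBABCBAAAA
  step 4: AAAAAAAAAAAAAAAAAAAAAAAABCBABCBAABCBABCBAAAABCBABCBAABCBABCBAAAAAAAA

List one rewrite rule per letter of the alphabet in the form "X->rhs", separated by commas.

A->AA, B->BCB, C->A

  step 3 ⇒ step 4: AAAAAAAAAAAABCBABCBAABCBABCBAAAA ⇒ AA·AA·AA·AA·AA·AA·AA·AA·AA·AA·AA·AA·BCB·A·BCB·AA·BCB·A·BCB·AA·AA·BCB·A·BCB·AA·BCB·A·BCB·AA·AA·AA·AA
    A ↦ AA
    B ↦ BCB
    C ↦ A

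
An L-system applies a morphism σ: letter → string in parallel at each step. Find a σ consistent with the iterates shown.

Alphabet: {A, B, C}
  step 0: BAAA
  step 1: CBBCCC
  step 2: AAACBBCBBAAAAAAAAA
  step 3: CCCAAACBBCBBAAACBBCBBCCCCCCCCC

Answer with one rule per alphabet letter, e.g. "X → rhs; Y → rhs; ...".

A->C, B->CBB, C->AAA

  step 2 ⇒ step 3: AAACBBCBBAAAAAAAAA ⇒ C·C·C·AAA·CBB·CBB·AAA·CBB·CBB·C·C·C·C·C·C·C·C·C
    A ↦ C
    B ↦ CBB
    C ↦ AAA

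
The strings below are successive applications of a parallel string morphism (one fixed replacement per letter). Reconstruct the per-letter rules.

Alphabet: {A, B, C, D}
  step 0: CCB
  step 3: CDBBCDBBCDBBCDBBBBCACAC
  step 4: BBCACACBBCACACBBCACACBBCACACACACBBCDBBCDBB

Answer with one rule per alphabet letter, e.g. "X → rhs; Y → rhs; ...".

  step 3 ⇒ step 4: CDBBCDBBCDBBCDBBBBCACAC ⇒ BB·C·AC·AC·BB·C·AC·AC·BB·C·AC·AC·BB·C·AC·AC·AC·AC·BB·CD·BB·CD·BB
    A ↦ CD
    B ↦ AC
    C ↦ BB
    D ↦ C

A->CD, B->AC, C->BB, D->C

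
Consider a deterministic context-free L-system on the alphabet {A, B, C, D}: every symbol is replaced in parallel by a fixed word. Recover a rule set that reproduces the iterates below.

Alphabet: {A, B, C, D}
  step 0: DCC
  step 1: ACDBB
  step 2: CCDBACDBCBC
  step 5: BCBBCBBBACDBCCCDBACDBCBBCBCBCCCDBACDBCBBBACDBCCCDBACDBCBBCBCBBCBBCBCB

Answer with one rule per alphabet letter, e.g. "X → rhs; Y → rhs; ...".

A->CCD, B->BC, C->B, D->ACD

  step 1 ⇒ step 2: ACDBB ⇒ CCD·B·ACD·BC·BC
    A ↦ CCD
    B ↦ BC
    C ↦ B
    D ↦ ACD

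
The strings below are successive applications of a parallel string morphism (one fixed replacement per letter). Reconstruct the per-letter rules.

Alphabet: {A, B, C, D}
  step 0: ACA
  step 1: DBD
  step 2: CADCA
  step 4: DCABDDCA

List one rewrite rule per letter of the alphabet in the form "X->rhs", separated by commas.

  step 1 ⇒ step 2: DBD ⇒ CA·D·CA
    B ↦ D
    D ↦ CA
  step 0 ⇒ step 1: ACA ⇒ D·B·D
    A ↦ D
  step 0 ⇒ step 1: ACA ⇒ D·B·D
    C ↦ B

A->D, B->D, C->B, D->CA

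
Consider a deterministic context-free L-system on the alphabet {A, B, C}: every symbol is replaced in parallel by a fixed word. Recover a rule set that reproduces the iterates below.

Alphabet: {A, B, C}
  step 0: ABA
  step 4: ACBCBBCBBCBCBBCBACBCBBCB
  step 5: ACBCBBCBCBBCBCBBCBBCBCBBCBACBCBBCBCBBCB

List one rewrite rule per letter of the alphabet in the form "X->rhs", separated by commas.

A->AC, B->CB, C->B

  step 4 ⇒ step 5: ACBCBBCBBCBCBBCBACBCBBCB ⇒ AC·B·CB·B·CB·CB·B·CB·CB·B·CB·B·CB·CB·B·CB·AC·B·CB·B·CB·CB·B·CB
    A ↦ AC
    B ↦ CB
    C ↦ B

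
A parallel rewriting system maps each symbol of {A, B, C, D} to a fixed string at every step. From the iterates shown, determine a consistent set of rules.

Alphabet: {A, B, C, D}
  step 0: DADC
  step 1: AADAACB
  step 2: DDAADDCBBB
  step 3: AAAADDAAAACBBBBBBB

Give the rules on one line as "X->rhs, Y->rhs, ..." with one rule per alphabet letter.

A->D, B->BB, C->CB, D->AA

  step 2 ⇒ step 3: DDAADDCBBB ⇒ AA·AA·D·D·AA·AA·CB·BB·BB·BB
    A ↦ D
    B ↦ BB
    C ↦ CB
    D ↦ AA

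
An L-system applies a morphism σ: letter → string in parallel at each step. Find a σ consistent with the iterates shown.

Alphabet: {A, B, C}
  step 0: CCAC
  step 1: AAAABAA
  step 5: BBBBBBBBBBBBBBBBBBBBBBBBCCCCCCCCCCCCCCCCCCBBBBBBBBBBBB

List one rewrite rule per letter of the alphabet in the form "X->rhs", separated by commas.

  step 0 ⇒ step 1: CCAC ⇒ AA·AA·B·AA
    A ↦ B
    C ↦ AA
    B ↦ CCC  (constrained at step 1)

A->B, B->CCC, C->AA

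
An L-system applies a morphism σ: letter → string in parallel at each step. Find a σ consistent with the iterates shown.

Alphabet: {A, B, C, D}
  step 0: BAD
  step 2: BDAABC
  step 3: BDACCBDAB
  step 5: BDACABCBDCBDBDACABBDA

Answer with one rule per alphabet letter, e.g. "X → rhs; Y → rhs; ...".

A->C, B->BD, C->AB, D->A

  step 2 ⇒ step 3: BDAABC ⇒ BD·A·C·C·BD·AB
    A ↦ C
    B ↦ BD
    C ↦ AB
    D ↦ A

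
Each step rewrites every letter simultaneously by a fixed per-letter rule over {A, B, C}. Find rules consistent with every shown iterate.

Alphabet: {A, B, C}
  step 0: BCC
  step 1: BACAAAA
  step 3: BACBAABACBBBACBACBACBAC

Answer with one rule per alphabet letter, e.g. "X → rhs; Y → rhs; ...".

A->B, B->BAC, C->AA

  step 0 ⇒ step 1: BCC ⇒ BAC·AA·AA
    B ↦ BAC
    C ↦ AA
    A ↦ B  (constrained at step 1)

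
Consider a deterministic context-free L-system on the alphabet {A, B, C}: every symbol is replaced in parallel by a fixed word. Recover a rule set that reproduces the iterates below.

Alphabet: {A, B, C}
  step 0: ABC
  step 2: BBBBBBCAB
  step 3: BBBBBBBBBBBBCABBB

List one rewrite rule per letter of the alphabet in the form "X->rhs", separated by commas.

A->B, B->BB, C->CA

  step 2 ⇒ step 3: BBBBBBCAB ⇒ BB·BB·BB·BB·BB·BB·CA·B·BB
    A ↦ B
    B ↦ BB
    C ↦ CA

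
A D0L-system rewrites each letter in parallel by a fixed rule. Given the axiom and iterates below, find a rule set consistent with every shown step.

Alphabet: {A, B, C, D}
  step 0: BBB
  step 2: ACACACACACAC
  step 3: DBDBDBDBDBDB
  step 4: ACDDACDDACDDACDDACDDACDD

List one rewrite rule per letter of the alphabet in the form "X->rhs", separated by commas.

A->D, B->DD, C->B, D->AC

  step 3 ⇒ step 4: DBDBDBDBDBDB ⇒ AC·DD·AC·DD·AC·DD·AC·DD·AC·DD·AC·DD
    B ↦ DD
    D ↦ AC
  step 2 ⇒ step 3: ACACACACACAC ⇒ D·B·D·B·D·B·D·B·D·B·D·B
    A ↦ D
  step 2 ⇒ step 3: ACACACACACAC ⇒ D·B·D·B·D·B·D·B·D·B·D·B
    C ↦ B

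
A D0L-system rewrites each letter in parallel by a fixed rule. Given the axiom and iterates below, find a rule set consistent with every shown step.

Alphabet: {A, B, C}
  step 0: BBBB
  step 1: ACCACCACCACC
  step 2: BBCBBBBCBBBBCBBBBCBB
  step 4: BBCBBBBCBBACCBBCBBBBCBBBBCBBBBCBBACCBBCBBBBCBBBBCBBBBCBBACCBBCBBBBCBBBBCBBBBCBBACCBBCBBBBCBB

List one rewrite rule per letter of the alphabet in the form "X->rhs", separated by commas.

A->BBC, B->ACC, C->B

  step 1 ⇒ step 2: ACCACCACCACC ⇒ BBC·B·B·BBC·B·B·BBC·B·B·BBC·B·B
    A ↦ BBC
    C ↦ B
  step 0 ⇒ step 1: BBBB ⇒ ACC·ACC·ACC·ACC
    B ↦ ACC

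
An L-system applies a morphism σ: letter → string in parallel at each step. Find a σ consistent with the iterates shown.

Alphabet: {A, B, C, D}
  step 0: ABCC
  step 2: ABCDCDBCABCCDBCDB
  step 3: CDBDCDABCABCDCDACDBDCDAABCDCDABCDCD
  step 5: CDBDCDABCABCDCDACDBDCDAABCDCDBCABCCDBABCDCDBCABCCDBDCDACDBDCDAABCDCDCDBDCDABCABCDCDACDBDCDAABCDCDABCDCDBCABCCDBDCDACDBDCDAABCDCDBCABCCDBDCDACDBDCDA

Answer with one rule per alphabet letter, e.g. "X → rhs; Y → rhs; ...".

A->CDB, B->DCD, C->A, D->BC

  step 2 ⇒ step 3: ABCDCDBCABCCDBCDB ⇒ CDB·DCD·A·BC·A·BC·DCD·A·CDB·DCD·A·A·BC·DCD·A·BC·DCD
    A ↦ CDB
    B ↦ DCD
    C ↦ A
    D ↦ BC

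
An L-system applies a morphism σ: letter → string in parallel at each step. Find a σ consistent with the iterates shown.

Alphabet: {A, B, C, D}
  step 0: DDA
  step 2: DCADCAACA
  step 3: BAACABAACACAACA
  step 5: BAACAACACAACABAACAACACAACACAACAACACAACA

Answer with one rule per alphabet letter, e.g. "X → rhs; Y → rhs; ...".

  step 2 ⇒ step 3: DCADCAACA ⇒ BA·A·CA·BA·A·CA·CA·A·CA
    A ↦ CA
    C ↦ A
    D ↦ BA
    B ↦ D  (constrained at step 3)

A->CA, B->D, C->A, D->BA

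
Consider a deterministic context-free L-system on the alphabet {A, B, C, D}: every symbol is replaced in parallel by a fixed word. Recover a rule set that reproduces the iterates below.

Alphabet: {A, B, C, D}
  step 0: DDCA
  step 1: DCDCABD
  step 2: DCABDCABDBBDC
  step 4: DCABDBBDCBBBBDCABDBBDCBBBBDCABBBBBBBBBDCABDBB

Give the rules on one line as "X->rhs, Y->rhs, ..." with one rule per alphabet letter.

  step 1 ⇒ step 2: DCDCABD ⇒ DC·AB·DC·AB·D·BB·DC
    A ↦ D
    B ↦ BB
    C ↦ AB
    D ↦ DC

A->D, B->BB, C->AB, D->DC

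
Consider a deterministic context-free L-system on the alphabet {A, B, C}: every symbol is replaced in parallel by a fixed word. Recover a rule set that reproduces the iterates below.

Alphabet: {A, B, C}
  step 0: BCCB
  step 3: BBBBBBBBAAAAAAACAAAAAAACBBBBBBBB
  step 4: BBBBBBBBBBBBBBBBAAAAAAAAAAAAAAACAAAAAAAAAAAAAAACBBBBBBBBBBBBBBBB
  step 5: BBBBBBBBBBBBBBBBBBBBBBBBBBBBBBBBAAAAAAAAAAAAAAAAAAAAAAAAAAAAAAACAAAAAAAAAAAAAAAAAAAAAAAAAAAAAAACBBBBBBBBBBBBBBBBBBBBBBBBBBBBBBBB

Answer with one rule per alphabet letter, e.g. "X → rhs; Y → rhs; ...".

  step 4 ⇒ step 5: BBBBBBBBBBBBBBBBAAAAAAAAAAAAAAACAAAAAAAAAAAAAAACBBBBBBBBBBBBBBBB ⇒ BB·BB·BB·BB·BB·BB·BB·BB·BB·BB·BB·BB·BB·BB·BB·BB·AA·AA·AA·AA·AA·AA·AA·AA·AA·AA·AA·AA·AA·AA·AA·AC·AA·AA·AA·AA·AA·AA·AA·AA·AA·AA·AA·AA·AA·AA·AA·AC·BB·BB·BB·BB·BB·BB·BB·BB·BB·BB·BB·BB·BB·BB·BB·BB
    A ↦ AA
    B ↦ BB
    C ↦ AC

A->AA, B->BB, C->AC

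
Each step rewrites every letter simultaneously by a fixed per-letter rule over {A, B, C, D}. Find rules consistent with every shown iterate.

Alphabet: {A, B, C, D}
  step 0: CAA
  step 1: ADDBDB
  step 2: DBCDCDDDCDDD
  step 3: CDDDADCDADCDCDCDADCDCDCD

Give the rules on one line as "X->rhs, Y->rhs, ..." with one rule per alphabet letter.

  step 2 ⇒ step 3: DBCDCDDDCDDD ⇒ CD·DD·AD·CD·AD·CD·CD·CD·AD·CD·CD·CD
    B ↦ DD
    C ↦ AD
    D ↦ CD
  step 0 ⇒ step 1: CAA ⇒ AD·DB·DB
    A ↦ DB

A->DB, B->DD, C->AD, D->CD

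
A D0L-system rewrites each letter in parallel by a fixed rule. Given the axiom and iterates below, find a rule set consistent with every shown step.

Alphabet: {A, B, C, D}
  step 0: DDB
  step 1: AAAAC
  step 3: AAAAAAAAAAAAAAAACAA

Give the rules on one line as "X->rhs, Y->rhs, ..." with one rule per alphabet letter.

  step 0 ⇒ step 1: DDB ⇒ AA·AA·C
    B ↦ C
    D ↦ AA
    A ↦ DD  (constrained at step 1)
    C ↦ BD  (constrained at step 1)

A->DD, B->C, C->BD, D->AA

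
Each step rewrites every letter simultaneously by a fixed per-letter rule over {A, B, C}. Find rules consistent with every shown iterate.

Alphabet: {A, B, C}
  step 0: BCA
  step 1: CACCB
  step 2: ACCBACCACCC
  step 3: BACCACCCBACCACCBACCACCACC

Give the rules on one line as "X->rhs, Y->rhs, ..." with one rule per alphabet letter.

  step 2 ⇒ step 3: ACCBACCACCC ⇒ B·ACC·ACC·C·B·ACC·ACC·B·ACC·ACC·ACC
    A ↦ B
    B ↦ C
    C ↦ ACC

A->B, B->C, C->ACC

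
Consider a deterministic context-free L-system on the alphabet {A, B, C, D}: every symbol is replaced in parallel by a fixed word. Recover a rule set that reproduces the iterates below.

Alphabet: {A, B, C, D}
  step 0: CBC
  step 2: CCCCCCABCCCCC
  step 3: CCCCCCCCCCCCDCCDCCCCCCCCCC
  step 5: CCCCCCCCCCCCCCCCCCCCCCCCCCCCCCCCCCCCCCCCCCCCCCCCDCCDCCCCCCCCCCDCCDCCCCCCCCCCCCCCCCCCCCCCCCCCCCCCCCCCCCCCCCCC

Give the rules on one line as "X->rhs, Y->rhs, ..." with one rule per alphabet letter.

  step 2 ⇒ step 3: CCCCCCABCCCCC ⇒ CC·CC·CC·CC·CC·CC·DC·CD·CC·CC·CC·CC·CC
    A ↦ DC
    B ↦ CD
    C ↦ CC
    D ↦ ABC  (constrained at step 3)

A->DC, B->CD, C->CC, D->ABC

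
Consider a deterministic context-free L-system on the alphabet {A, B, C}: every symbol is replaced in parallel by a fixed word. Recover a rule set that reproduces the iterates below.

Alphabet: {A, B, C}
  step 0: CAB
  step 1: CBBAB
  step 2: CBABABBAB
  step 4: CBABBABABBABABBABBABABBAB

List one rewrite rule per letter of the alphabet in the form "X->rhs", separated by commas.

A->B, B->AB, C->CB

  step 1 ⇒ step 2: CBBAB ⇒ CB·AB·AB·B·AB
    A ↦ B
    B ↦ AB
    C ↦ CB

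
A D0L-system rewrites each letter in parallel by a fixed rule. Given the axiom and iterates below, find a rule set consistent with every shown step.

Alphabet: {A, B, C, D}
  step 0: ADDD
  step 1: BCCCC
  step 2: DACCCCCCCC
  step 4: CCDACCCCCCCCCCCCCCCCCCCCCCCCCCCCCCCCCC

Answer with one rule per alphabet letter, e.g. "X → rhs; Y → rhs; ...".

  step 1 ⇒ step 2: BCCCC ⇒ DA·CC·CC·CC·CC
    B ↦ DA
    C ↦ CC
  step 0 ⇒ step 1: ADDD ⇒ BC·C·C·C
    A ↦ BC
  step 0 ⇒ step 1: ADDD ⇒ BC·C·C·C
    D ↦ C

A->BC, B->DA, C->CC, D->C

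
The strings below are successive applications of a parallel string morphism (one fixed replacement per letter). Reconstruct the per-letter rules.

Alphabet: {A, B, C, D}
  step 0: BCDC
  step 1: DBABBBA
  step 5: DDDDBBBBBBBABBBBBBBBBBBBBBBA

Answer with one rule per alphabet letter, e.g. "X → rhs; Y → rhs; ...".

A->C, B->D, C->BA, D->BB

  step 0 ⇒ step 1: BCDC ⇒ D·BA·BB·BA
    B ↦ D
    C ↦ BA
    D ↦ BB
    A ↦ C  (constrained at step 1)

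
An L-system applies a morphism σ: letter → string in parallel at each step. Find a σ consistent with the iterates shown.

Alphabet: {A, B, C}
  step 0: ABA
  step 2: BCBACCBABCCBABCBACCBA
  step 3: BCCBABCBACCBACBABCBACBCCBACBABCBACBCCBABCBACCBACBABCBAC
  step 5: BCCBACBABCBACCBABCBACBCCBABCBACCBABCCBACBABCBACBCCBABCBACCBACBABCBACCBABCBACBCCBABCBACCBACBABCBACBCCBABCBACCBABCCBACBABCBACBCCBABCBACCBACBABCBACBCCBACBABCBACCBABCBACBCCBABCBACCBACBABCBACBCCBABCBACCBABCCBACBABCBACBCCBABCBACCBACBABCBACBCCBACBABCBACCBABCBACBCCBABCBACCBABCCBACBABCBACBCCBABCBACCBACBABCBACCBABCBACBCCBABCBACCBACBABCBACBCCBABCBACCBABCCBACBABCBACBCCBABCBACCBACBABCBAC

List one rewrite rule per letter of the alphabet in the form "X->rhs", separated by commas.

  step 2 ⇒ step 3: BCBACCBABCCBABCBACCBA ⇒ BC·CBA·BC·BAC·CBA·CBA·BC·BAC·BC·CBA·CBA·BC·BAC·BC·CBA·BC·BAC·CBA·CBA·BC·BAC
    A ↦ BAC
    B ↦ BC
    C ↦ CBA

A->BAC, B->BC, C->CBA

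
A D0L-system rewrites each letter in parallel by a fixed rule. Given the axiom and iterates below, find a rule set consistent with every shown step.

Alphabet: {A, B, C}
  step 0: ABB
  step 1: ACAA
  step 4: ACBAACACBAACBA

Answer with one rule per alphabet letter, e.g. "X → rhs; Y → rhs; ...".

  step 0 ⇒ step 1: ABB ⇒ AC·A·A
    A ↦ AC
    B ↦ A
    C ↦ B  (constrained at step 1)

A->AC, B->A, C->B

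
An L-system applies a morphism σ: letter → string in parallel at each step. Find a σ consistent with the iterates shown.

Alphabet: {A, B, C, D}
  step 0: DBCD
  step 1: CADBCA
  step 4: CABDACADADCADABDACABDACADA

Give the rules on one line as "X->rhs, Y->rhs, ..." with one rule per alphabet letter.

  step 0 ⇒ step 1: DBCD ⇒ CA·D·B·CA
    B ↦ D
    C ↦ B
    D ↦ CA
    A ↦ DA  (constrained at step 1)

A->DA, B->D, C->B, D->CA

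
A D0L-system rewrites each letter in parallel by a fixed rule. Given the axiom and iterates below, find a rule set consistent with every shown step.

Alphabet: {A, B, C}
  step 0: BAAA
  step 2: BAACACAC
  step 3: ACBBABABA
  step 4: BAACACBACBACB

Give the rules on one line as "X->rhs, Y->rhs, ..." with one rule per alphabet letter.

  step 3 ⇒ step 4: ACBBABABA ⇒ B·A·AC·AC·B·AC·B·AC·B
    A ↦ B
    B ↦ AC
    C ↦ A

A->B, B->AC, C->A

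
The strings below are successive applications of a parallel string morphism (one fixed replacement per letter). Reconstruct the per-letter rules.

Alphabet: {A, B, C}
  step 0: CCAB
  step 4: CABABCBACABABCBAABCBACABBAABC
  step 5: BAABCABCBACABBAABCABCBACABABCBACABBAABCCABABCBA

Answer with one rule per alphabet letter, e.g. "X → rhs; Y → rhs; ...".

  step 4 ⇒ step 5: CABABCBACABABCBAABCBACABBAABC ⇒ BA·AB·C·AB·C·BA·C·AB·BA·AB·C·AB·C·BA·C·AB·AB·C·BA·C·AB·BA·AB·C·C·AB·AB·C·BA
    A ↦ AB
    B ↦ C
    C ↦ BA

A->AB, B->C, C->BA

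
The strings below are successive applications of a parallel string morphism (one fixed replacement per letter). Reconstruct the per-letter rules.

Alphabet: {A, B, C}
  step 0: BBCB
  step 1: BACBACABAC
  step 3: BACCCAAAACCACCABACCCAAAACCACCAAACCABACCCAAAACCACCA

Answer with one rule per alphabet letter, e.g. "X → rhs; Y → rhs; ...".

A->CCA, B->BAC, C->A

  step 0 ⇒ step 1: BBCB ⇒ BAC·BAC·A·BAC
    B ↦ BAC
    C ↦ A
    A ↦ CCA  (constrained at step 1)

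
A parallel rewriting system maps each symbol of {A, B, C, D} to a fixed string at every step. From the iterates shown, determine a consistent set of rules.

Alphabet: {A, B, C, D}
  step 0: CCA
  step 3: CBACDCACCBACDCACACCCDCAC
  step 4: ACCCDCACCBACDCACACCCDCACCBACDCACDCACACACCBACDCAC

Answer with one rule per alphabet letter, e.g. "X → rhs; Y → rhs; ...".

A->DC, B->CC, C->AC, D->CB

  step 3 ⇒ step 4: CBACDCACCBACDCACACCCDCAC ⇒ AC·CC·DC·AC·CB·AC·DC·AC·AC·CC·DC·AC·CB·AC·DC·AC·DC·AC·AC·AC·CB·AC·DC·AC
    A ↦ DC
    B ↦ CC
    C ↦ AC
    D ↦ CB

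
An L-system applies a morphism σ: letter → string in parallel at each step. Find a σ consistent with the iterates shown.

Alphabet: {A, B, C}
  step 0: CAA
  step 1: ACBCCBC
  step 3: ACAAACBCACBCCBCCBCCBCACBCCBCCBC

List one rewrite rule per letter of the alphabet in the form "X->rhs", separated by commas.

  step 0 ⇒ step 1: CAA ⇒ A·CBC·CBC
    A ↦ CBC
    C ↦ A
    B ↦ CAA  (constrained at step 1)

A->CBC, B->CAA, C->A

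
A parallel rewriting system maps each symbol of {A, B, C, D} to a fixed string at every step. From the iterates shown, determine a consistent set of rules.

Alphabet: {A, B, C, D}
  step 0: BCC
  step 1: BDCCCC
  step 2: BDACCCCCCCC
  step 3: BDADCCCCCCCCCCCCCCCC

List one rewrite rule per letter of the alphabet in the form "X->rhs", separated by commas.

  step 2 ⇒ step 3: BDACCCCCCCC ⇒ BD·A·D·CC·CC·CC·CC·CC·CC·CC·CC
    A ↦ D
    B ↦ BD
    C ↦ CC
    D ↦ A

A->D, B->BD, C->CC, D->A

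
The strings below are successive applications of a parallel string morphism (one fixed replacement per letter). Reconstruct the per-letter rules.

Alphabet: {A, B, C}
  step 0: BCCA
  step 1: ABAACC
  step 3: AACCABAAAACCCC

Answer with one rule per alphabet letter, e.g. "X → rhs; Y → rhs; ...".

A->CC, B->AB, C->A

  step 0 ⇒ step 1: BCCA ⇒ AB·A·A·CC
    A ↦ CC
    B ↦ AB
    C ↦ A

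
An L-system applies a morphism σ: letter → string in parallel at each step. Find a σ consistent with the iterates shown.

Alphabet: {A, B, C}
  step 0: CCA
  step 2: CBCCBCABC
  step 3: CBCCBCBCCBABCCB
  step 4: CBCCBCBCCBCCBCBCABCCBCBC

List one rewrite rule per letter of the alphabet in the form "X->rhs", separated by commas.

  step 3 ⇒ step 4: CBCCBCBCCBABCCB ⇒ CB·C·CB·CB·C·CB·C·CB·CB·C·AB·C·CB·CB·C
    A ↦ AB
    B ↦ C
    C ↦ CB

A->AB, B->C, C->CB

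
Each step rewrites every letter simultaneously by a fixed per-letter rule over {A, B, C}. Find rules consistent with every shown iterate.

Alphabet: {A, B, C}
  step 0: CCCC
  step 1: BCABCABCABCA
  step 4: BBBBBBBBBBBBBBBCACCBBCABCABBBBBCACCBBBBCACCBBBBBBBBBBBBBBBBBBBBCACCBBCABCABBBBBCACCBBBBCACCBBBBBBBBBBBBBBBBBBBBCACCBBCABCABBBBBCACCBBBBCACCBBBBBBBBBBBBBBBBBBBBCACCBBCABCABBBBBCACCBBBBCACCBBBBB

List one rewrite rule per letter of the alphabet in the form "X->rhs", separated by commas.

  step 0 ⇒ step 1: CCCC ⇒ BCA·BCA·BCA·BCA
    C ↦ BCA
    A ↦ CCB  (constrained at step 1)
    B ↦ BB  (constrained at step 1)

A->CCB, B->BB, C->BCA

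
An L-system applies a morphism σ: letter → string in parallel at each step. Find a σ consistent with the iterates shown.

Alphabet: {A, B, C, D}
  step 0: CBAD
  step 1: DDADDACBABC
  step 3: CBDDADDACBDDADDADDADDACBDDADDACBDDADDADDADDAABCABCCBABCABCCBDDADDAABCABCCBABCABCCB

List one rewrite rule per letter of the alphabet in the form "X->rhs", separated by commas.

  step 0 ⇒ step 1: CBAD ⇒ DDA·DDA·CB·ABC
    A ↦ CB
    B ↦ DDA
    C ↦ DDA
    D ↦ ABC

A->CB, B->DDA, C->DDA, D->ABC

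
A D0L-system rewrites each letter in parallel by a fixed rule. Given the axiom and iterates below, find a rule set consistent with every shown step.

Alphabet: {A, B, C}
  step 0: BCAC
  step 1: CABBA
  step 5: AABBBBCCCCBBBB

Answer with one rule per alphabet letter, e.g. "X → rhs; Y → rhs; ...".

  step 0 ⇒ step 1: BCAC ⇒ C·A·BB·A
    A ↦ BB
    B ↦ C
    C ↦ A

A->BB, B->C, C->A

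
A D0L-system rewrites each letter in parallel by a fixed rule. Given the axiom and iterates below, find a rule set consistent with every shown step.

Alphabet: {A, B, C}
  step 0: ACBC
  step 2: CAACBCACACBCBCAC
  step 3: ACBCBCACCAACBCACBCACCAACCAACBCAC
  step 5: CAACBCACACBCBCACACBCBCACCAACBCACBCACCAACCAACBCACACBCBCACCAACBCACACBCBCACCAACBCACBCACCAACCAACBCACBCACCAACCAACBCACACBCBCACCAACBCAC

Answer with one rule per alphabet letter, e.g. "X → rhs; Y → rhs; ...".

A->BC, B->CA, C->AC

  step 2 ⇒ step 3: CAACBCACACBCBCAC ⇒ AC·BC·BC·AC·CA·AC·BC·AC·BC·AC·CA·AC·CA·AC·BC·AC
    A ↦ BC
    B ↦ CA
    C ↦ AC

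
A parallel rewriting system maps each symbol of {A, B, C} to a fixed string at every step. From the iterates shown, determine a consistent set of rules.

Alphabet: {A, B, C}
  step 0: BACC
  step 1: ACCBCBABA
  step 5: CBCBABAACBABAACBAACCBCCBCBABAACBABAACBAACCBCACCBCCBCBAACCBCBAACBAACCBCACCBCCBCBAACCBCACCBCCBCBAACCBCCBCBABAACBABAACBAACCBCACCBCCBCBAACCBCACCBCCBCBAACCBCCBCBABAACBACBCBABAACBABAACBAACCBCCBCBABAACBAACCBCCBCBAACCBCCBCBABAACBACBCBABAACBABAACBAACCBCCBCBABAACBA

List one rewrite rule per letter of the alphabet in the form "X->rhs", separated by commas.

A->CBC, B->AC, C->BA

  step 0 ⇒ step 1: BACC ⇒ AC·CBC·BA·BA
    A ↦ CBC
    B ↦ AC
    C ↦ BA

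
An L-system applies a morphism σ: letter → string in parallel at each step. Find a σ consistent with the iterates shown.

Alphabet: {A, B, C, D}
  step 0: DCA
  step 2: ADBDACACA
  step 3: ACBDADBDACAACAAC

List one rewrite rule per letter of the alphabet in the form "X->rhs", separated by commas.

  step 2 ⇒ step 3: ADBDACACA ⇒ AC·BD·AD·BD·AC·A·AC·A·AC
    A ↦ AC
    B ↦ AD
    C ↦ A
    D ↦ BD

A->AC, B->AD, C->A, D->BD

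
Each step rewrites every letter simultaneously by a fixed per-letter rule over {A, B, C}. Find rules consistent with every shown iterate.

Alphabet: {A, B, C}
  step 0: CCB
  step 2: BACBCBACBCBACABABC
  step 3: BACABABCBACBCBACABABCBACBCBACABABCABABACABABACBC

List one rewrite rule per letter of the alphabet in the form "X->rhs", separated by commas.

  step 2 ⇒ step 3: BACBCBACBCBACABABC ⇒ BAC·ABA·BC·BAC·BC·BAC·ABA·BC·BAC·BC·BAC·ABA·BC·ABA·BAC·ABA·BAC·BC
    A ↦ ABA
    B ↦ BAC
    C ↦ BC

A->ABA, B->BAC, C->BC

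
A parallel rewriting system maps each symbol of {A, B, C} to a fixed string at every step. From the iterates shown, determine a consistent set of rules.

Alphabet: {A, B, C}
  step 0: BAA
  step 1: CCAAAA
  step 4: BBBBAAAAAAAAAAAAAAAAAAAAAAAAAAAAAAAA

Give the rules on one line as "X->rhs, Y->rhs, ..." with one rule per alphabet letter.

  step 0 ⇒ step 1: BAA ⇒ CC·AA·AA
    A ↦ AA
    B ↦ CC
    C ↦ B  (constrained at step 1)

A->AA, B->CC, C->B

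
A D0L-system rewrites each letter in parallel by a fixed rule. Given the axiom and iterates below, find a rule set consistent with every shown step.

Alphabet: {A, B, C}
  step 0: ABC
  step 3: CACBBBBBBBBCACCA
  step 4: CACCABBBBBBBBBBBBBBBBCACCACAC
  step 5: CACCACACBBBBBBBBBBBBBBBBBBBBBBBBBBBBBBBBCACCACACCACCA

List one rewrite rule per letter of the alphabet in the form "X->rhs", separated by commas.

  step 4 ⇒ step 5: CACCABBBBBBBBBBBBBBBBCACCACAC ⇒ CA·C·CA·CA·C·BB·BB·BB·BB·BB·BB·BB·BB·BB·BB·BB·BB·BB·BB·BB·BB·CA·C·CA·CA·C·CA·C·CA
    A ↦ C
    B ↦ BB
    C ↦ CA

A->C, B->BB, C->CA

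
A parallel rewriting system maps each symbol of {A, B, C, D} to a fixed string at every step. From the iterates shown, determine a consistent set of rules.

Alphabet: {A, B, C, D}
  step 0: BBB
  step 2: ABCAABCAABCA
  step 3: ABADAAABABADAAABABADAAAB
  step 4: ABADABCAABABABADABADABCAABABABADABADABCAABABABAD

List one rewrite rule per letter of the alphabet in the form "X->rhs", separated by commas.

A->AB, B->AD, C->AA, D->CA

  step 3 ⇒ step 4: ABADAAABABADAAABABADAAAB ⇒ AB·AD·AB·CA·AB·AB·AB·AD·AB·AD·AB·CA·AB·AB·AB·AD·AB·AD·AB·CA·AB·AB·AB·AD
    A ↦ AB
    B ↦ AD
    D ↦ CA
  step 2 ⇒ step 3: ABCAABCAABCA ⇒ AB·AD·AA·AB·AB·AD·AA·AB·AB·AD·AA·AB
    C ↦ AA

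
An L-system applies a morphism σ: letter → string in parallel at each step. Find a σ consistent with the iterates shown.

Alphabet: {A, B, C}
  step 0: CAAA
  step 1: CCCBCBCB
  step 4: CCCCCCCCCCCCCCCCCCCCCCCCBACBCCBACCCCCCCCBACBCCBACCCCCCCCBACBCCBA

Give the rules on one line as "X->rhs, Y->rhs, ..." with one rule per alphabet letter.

  step 0 ⇒ step 1: CAAA ⇒ CC·CB·CB·CB
    A ↦ CB
    C ↦ CC
    B ↦ BA  (constrained at step 1)

A->CB, B->BA, C->CC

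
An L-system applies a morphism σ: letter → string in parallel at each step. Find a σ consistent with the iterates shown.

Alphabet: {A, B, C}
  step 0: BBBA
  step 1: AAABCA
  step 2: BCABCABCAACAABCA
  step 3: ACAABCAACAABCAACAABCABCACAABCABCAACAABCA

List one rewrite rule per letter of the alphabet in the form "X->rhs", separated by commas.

A->BCA, B->A, C->CAA

  step 2 ⇒ step 3: BCABCABCAACAABCA ⇒ A·CAA·BCA·A·CAA·BCA·A·CAA·BCA·BCA·CAA·BCA·BCA·A·CAA·BCA
    A ↦ BCA
    B ↦ A
    C ↦ CAA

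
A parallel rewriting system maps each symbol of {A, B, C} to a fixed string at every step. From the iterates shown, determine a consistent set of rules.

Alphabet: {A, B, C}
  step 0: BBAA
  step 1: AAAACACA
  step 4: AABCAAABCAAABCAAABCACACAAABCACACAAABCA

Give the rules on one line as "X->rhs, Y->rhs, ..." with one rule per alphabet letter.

  step 0 ⇒ step 1: BBAA ⇒ AA·AA·CA·CA
    A ↦ CA
    B ↦ AA
    C ↦ B  (constrained at step 1)

A->CA, B->AA, C->B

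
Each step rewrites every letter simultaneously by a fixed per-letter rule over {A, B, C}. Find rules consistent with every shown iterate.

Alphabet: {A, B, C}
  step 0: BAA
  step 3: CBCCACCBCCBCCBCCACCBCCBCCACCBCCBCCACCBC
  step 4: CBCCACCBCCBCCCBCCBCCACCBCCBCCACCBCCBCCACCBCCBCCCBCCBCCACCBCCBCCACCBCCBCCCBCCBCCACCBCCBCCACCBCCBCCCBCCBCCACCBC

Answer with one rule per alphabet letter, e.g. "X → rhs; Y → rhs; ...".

A->C, B->CAC, C->CBC

  step 3 ⇒ step 4: CBCCACCBCCBCCBCCACCBCCBCCACCBCCBCCACCBC ⇒ CBC·CAC·CBC·CBC·C·CBC·CBC·CAC·CBC·CBC·CAC·CBC·CBC·CAC·CBC·CBC·C·CBC·CBC·CAC·CBC·CBC·CAC·CBC·CBC·C·CBC·CBC·CAC·CBC·CBC·CAC·CBC·CBC·C·CBC·CBC·CAC·CBC
    A ↦ C
    B ↦ CAC
    C ↦ CBC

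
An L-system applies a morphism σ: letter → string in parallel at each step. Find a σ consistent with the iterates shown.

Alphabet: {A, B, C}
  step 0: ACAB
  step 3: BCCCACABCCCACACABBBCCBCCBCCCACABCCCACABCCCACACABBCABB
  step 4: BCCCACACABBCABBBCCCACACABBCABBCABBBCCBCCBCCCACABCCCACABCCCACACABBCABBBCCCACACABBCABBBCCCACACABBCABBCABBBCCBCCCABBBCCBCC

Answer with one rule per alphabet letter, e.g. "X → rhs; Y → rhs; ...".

  step 3 ⇒ step 4: BCCCACABCCCACACABBBCCBCCBCCCACABCCCACABCCCACACABBCABB ⇒ BCC·CA·CA·CA·BB·CA·BB·BCC·CA·CA·CA·BB·CA·BB·CA·BB·BCC·BCC·BCC·CA·CA·BCC·CA·CA·BCC·CA·CA·CA·BB·CA·BB·BCC·CA·CA·CA·BB·CA·BB·BCC·CA·CA·CA·BB·CA·BB·CA·BB·BCC·BCC·CA·BB·BCC·BCC
    A ↦ BB
    B ↦ BCC
    C ↦ CA

A->BB, B->BCC, C->CA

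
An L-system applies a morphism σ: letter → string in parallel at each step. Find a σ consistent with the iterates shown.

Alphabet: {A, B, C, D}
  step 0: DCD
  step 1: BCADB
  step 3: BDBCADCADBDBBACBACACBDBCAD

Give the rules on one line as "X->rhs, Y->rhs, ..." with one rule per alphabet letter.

A->BDB, B->AC, C->CAD, D->B

  step 0 ⇒ step 1: DCD ⇒ B·CAD·B
    C ↦ CAD
    D ↦ B
    A ↦ BDB  (constrained at step 1)
    B ↦ AC  (constrained at step 1)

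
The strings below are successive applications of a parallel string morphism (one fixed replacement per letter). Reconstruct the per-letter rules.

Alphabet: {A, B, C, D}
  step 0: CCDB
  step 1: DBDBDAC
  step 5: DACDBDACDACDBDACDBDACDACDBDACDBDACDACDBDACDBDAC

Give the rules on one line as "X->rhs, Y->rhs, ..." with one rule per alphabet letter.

  step 0 ⇒ step 1: CCDB ⇒ DB·DB·DA·C
    B ↦ C
    C ↦ DB
    D ↦ DA
    A ↦ C  (constrained at step 1)

A->C, B->C, C->DB, D->DA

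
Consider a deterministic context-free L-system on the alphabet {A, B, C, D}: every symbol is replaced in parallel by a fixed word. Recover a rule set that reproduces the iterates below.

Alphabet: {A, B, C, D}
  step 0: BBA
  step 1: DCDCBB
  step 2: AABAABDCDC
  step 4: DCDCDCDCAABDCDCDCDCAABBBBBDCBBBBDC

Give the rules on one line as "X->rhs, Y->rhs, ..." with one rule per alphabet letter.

A->BB, B->DC, C->AB, D->A

  step 1 ⇒ step 2: DCDCBB ⇒ A·AB·A·AB·DC·DC
    B ↦ DC
    C ↦ AB
    D ↦ A
  step 0 ⇒ step 1: BBA ⇒ DC·DC·BB
    A ↦ BB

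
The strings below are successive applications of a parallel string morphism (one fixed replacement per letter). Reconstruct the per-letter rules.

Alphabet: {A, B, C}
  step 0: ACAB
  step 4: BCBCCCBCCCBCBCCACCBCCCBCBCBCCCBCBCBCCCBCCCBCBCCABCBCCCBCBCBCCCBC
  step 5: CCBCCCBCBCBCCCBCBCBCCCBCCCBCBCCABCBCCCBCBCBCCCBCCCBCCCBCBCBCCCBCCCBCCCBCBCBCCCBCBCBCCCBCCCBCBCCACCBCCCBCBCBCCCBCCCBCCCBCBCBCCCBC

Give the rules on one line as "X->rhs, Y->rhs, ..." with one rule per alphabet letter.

  step 4 ⇒ step 5: BCBCCCBCCCBCBCCACCBCCCBCBCBCCCBCBCBCCCBCCCBCBCCABCBCCCBCBCBCCCBC ⇒ CC·BC·CC·BC·BC·BC·CC·BC·BC·BC·CC·BC·CC·BC·BC·CA·BC·BC·CC·BC·BC·BC·CC·BC·CC·BC·CC·BC·BC·BC·CC·BC·CC·BC·CC·BC·BC·BC·CC·BC·BC·BC·CC·BC·CC·BC·BC·CA·CC·BC·CC·BC·BC·BC·CC·BC·CC·BC·CC·BC·BC·BC·CC·BC
    A ↦ CA
    B ↦ CC
    C ↦ BC

A->CA, B->CC, C->BC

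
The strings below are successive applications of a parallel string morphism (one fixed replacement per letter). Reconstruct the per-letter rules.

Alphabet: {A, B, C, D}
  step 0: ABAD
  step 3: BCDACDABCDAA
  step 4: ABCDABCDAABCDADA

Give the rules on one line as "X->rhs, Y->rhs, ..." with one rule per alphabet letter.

A->DA, B->A, C->B, D->C

  step 3 ⇒ step 4: BCDACDABCDAA ⇒ A·B·C·DA·B·C·DA·A·B·C·DA·DA
    A ↦ DA
    B ↦ A
    C ↦ B
    D ↦ C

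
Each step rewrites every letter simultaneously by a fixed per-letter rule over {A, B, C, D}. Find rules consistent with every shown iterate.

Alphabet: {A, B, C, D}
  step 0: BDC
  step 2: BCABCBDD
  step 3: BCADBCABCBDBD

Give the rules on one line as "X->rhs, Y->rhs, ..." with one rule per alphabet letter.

  step 2 ⇒ step 3: BCABCBDD ⇒ BC·A·D·BC·A·BC·BD·BD
    A ↦ D
    B ↦ BC
    C ↦ A
    D ↦ BD

A->D, B->BC, C->A, D->BD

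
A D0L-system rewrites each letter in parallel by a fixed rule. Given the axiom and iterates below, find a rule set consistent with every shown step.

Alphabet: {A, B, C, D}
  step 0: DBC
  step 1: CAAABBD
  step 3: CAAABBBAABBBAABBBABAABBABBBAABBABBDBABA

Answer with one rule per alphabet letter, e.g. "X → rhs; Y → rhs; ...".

A->BA, B->ABB, C->D, D->CAA

  step 0 ⇒ step 1: DBC ⇒ CAA·ABB·D
    B ↦ ABB
    C ↦ D
    D ↦ CAA
    A ↦ BA  (constrained at step 1)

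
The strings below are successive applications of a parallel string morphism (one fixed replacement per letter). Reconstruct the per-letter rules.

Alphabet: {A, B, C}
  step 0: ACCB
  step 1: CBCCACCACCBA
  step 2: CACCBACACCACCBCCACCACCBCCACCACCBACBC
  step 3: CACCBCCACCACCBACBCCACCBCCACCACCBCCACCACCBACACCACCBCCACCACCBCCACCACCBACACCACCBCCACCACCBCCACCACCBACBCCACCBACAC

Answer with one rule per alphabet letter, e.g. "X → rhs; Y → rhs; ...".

  step 2 ⇒ step 3: CACCBACACCACCBCCACCACCBCCACCACCBACBC ⇒ CAC·CBC·CAC·CAC·CBA·CBC·CAC·CBC·CAC·CAC·CBC·CAC·CAC·CBA·CAC·CAC·CBC·CAC·CAC·CBC·CAC·CAC·CBA·CAC·CAC·CBC·CAC·CAC·CBC·CAC·CAC·CBA·CBC·CAC·CBA·CAC
    A ↦ CBC
    B ↦ CBA
    C ↦ CAC

A->CBC, B->CBA, C->CAC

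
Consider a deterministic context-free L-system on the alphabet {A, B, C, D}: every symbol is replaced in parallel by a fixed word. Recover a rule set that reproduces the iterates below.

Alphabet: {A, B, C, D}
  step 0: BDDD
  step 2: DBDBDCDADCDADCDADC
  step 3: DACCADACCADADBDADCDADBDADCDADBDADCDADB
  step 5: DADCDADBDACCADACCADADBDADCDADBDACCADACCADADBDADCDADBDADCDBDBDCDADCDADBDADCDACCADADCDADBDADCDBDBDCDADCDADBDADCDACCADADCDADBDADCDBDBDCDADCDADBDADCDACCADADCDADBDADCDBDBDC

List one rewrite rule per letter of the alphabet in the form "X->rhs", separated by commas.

A->DC, B->CCA, C->DB, D->DA

  step 2 ⇒ step 3: DBDBDCDADCDADCDADC ⇒ DA·CCA·DA·CCA·DA·DB·DA·DC·DA·DB·DA·DC·DA·DB·DA·DC·DA·DB
    A ↦ DC
    B ↦ CCA
    C ↦ DB
    D ↦ DA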